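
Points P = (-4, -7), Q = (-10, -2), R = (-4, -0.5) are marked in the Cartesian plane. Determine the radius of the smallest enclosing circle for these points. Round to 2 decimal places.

4.03

Side lengths²: PQ² = 61, PR² = 42.25, QR² = 38.25.
Since PQ² = 61 < 42.25 + 38.25 = 80.5, the triangle is acute, so the smallest enclosing circle is the circumcircle.
Circumcentre = (-6.375, -3.75), r² = 16.203125.
r = √(16.203125) ≈ 4.03.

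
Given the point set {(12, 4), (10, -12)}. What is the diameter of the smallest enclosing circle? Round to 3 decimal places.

16.125

The smallest circle enclosing two points has them as diameter endpoints.
Centre = midpoint = (11, -4); r² = |(12, 4)−(10, -12)|²/4 = 260/4 = 65.
Diameter = 2r = 2√65 ≈ 16.125.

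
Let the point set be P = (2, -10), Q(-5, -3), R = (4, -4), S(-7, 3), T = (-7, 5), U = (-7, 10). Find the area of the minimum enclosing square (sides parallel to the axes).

The bounding box has width 11 and height 20.
An axis-aligned square enclosing the set must have side ≥ max(width, height).
So the minimum side is max(11, 20) = 20.
Area = 20² = 400.

400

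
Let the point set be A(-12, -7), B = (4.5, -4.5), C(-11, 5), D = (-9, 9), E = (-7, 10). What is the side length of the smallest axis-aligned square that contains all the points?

17

The bounding box has width 16.5 and height 17.
An axis-aligned square enclosing the set must have side ≥ max(width, height).
So the minimum side is max(16.5, 17) = 17.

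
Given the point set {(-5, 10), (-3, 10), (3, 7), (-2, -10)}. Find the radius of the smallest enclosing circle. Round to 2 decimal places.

10.11

The farthest pair is (-5, 10)–(-2, -10) with squared distance 409. The circle on this segment as diameter has centre (-3.5, 0) and r² = 409/4 = 102.25.
Check (-3, 10): distance² to centre = 100.25 ≤ 102.25, so it lies inside.
All remaining points lie in this disk, and no smaller disk contains both endpoints, so this is the minimum enclosing circle.
r = √(102.25) ≈ 10.11.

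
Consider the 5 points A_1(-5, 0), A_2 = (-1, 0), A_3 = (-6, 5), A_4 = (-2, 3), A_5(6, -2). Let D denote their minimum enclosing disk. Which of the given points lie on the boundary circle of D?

By Welzl's lemma the MEC is supported by two points (diametrically opposite) or three points (on a circumcircle).
The farthest pair is A_3–A_5 with squared distance 193. The circle on this segment as diameter has centre (0, 1.5) and r² = 193/4 = 48.25.
Check A_1: distance² to centre = 27.25 ≤ 48.25, so it lies inside.
All remaining points lie in this disk, and no smaller disk contains both endpoints, so this is the minimum enclosing circle.
The points at distance exactly r from the centre are A_3, A_5 — 2 points.

A_3, A_5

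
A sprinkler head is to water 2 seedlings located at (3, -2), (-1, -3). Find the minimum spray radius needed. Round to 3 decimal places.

2.062

The smallest circle enclosing two points has them as diameter endpoints.
Centre = midpoint = (1, -2.5); r² = |(3, -2)−(-1, -3)|²/4 = 17/4 = 4.25.
r = √(4.25) ≈ 2.062.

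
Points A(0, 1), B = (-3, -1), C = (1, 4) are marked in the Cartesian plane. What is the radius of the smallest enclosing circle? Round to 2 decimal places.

3.20

Side lengths²: AB² = 13, AC² = 10, BC² = 41.
Since BC² = 41 ≥ 13 + 10 = 23, the angle opposite BC is not acute, so the smallest enclosing circle has BC as diameter.
Centre = midpoint of BC = (-1, 1.5), r² = 41/4 = 10.25.
r = √(10.25) ≈ 3.20.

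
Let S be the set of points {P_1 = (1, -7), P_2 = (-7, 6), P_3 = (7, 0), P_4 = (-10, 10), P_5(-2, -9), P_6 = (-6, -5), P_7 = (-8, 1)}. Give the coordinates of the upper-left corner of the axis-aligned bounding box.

x-range [-10, 7], y-range [-9, 10].
The upper-left corner is (-10, 10).

(-10, 10)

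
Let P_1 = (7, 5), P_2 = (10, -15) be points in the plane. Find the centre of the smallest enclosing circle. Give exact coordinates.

(8.5, -5)

The smallest circle enclosing two points has them as diameter endpoints.
Centre = midpoint = (8.5, -5); r² = |P_1P_2|²/4 = 409/4 = 102.25.
Centre = (8.5, -5).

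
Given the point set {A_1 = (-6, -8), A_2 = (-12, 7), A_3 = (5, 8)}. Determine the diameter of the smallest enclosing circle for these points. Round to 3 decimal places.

Side lengths²: A_1A_2² = 261, A_1A_3² = 377, A_2A_3² = 290.
Since A_1A_3² = 377 < 290 + 261 = 551, the triangle is acute, so the smallest enclosing circle is the circumcircle.
Circumcentre = (-19/6, 11/6), r² = 1885/18.
Diameter = 2r = 2√(1885/18) ≈ 20.467.

20.467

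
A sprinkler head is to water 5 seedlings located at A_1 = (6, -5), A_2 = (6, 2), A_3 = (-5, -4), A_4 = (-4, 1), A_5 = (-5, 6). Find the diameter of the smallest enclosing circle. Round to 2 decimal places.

15.56

A smallest enclosing disk is always determined by at most three of the input points on its boundary.
The farthest pair is A_1–A_5 with squared distance 242. The circle on this segment as diameter has centre (0.5, 0.5) and r² = 242/4 = 60.5.
Check A_2: distance² to centre = 32.5 ≤ 60.5, so it lies inside.
All remaining points lie in this disk, and no smaller disk contains both endpoints, so this is the minimum enclosing circle.
Diameter = 2r = 2√(60.5) ≈ 15.56.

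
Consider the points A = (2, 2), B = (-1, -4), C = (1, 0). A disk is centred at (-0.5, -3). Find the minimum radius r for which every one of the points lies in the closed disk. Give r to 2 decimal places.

The required radius is the distance from (-0.5, -3) to the farthest point.
Squared distances: 31.25, 1.25, 11.25.
Maximum is 31.25, attained at A.
r = √(31.25) ≈ 5.59.

5.59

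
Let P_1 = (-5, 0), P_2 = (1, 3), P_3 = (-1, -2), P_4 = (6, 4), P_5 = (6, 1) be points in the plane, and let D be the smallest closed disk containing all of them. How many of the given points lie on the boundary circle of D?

2

A smallest enclosing disk is always determined by at most three of the input points on its boundary.
The farthest pair is P_1–P_4 with squared distance 137. The circle on this segment as diameter has centre (0.5, 2) and r² = 137/4 = 34.25.
Check P_2: distance² to centre = 1.25 ≤ 34.25, so it lies inside.
All remaining points lie in this disk, and no smaller disk contains both endpoints, so this is the minimum enclosing circle.
The points at distance exactly r from the centre are P_1, P_4 — 2 points.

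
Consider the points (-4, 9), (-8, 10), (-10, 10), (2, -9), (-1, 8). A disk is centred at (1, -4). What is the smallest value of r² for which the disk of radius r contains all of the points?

317

The required radius is the distance from (1, -4) to the farthest point.
Squared distances: 194, 277, 317, 26, 148.
Maximum is 317, attained at (-10, 10).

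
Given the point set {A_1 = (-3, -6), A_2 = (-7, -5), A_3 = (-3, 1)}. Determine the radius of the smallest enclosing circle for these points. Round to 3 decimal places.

3.717

Side lengths²: A_1A_2² = 17, A_1A_3² = 49, A_2A_3² = 52.
Since A_2A_3² = 52 < 49 + 17 = 66, the triangle is acute, so the smallest enclosing circle is the circumcircle.
Circumcentre = (-4.25, -2.5), r² = 13.8125.
r = √(13.8125) ≈ 3.717.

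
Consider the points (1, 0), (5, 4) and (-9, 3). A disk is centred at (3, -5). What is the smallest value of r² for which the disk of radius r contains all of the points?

208

The required radius is the distance from (3, -5) to the farthest point.
Squared distances: 29, 85, 208.
Maximum is 208, attained at (-9, 3).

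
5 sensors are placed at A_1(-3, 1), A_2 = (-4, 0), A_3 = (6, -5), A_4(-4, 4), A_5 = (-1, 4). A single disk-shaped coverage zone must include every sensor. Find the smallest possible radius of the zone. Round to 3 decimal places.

A smallest enclosing disk is always determined by at most three of the input points on its boundary.
The farthest pair is A_3–A_4 with squared distance 181. The circle on this segment as diameter has centre (1, -0.5) and r² = 181/4 = 45.25.
Check A_1: distance² to centre = 18.25 ≤ 45.25, so it lies inside.
All remaining points lie in this disk, and no smaller disk contains both endpoints, so this is the minimum enclosing circle.
r = √(45.25) ≈ 6.727.

6.727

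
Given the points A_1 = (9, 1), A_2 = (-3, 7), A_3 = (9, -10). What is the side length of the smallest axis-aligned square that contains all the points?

17

The bounding box has width 12 and height 17.
An axis-aligned square enclosing the set must have side ≥ max(width, height).
So the minimum side is max(12, 17) = 17.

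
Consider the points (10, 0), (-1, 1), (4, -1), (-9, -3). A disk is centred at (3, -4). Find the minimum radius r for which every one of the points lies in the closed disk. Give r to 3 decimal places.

The required radius is the distance from (3, -4) to the farthest point.
Squared distances: 65, 41, 10, 145.
Maximum is 145, attained at (-9, -3).
r = √145 ≈ 12.042.

12.042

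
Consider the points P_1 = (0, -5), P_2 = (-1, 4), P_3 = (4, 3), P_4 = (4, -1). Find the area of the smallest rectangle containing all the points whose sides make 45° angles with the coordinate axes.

60

In coordinates u = x + y, v = x − y the rectangle is axis-aligned; the map (x,y)→(u,v) scales areas by 2.
u-values: -5, 3, 7, 3; range = 7 − (-5) = 12.
v-values: 5, -5, 1, 5; range = 5 − (-5) = 10.
Area = (12 × 10) / 2 = 60.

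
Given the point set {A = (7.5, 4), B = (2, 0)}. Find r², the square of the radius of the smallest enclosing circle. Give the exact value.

11.5625

The smallest circle enclosing two points has them as diameter endpoints.
Centre = midpoint = (4.75, 2); r² = |AB|²/4 = 46.25/4 = 11.5625.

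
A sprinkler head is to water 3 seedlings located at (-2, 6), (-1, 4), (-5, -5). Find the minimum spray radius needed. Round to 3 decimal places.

5.701

Call the three points A, B, C in the order given.
Side lengths²: AB² = 5, AC² = 130, BC² = 97.
Since AC² = 130 ≥ 97 + 5 = 102, the angle opposite AC is not acute, so the smallest enclosing circle has AC as diameter.
Centre = midpoint of AC = (-3.5, 0.5), r² = 130/4 = 32.5.
r = √(32.5) ≈ 5.701.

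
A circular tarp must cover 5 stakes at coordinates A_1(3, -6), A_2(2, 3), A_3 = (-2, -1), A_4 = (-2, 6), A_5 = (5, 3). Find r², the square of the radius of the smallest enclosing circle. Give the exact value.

The farthest pair is A_1–A_4 with squared distance 169. The circle on this segment as diameter has centre (0.5, 0) and r² = 169/4 = 42.25.
Check A_2: distance² to centre = 11.25 ≤ 42.25, so it lies inside.
All remaining points lie in this disk, and no smaller disk contains both endpoints, so this is the minimum enclosing circle.

42.25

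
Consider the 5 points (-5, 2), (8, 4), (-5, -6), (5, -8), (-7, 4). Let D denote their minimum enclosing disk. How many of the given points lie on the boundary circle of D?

By Welzl's lemma the MEC is supported by two points (diametrically opposite) or three points (on a circumcircle).
The minimum enclosing circle is determined by three boundary points: (8, 4), (5, -8), (-7, 4).
Their circumcentre is (0.5, -0.5) with r² = 76.5.
The farthest remaining point (-5, -6) is at distance² 60.5 ≤ 76.5.
The points at distance exactly r from the centre are (8, 4), (5, -8), (-7, 4) — 3 points.

3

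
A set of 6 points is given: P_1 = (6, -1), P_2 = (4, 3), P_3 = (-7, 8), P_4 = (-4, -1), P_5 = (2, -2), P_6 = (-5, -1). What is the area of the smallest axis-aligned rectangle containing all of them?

x ranges over [-7, 6], width 13.
y ranges over [-2, 8], height 10.
Area = 13 × 10 = 130.

130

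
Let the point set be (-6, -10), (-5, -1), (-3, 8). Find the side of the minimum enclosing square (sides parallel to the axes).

18

The bounding box has width 3 and height 18.
An axis-aligned square enclosing the set must have side ≥ max(width, height).
So the minimum side is max(3, 18) = 18.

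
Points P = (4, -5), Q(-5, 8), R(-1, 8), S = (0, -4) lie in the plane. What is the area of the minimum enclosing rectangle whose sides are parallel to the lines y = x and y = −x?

In coordinates u = x + y, v = x − y the rectangle is axis-aligned; the map (x,y)→(u,v) scales areas by 2.
u-values: -1, 3, 7, -4; range = 7 − (-4) = 11.
v-values: 9, -13, -9, 4; range = 9 − (-13) = 22.
Area = (11 × 22) / 2 = 121.

121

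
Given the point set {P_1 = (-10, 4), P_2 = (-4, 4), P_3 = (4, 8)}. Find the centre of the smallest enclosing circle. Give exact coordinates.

Side lengths²: P_1P_2² = 36, P_1P_3² = 212, P_2P_3² = 80.
Since P_1P_3² = 212 ≥ 80 + 36 = 116, the angle opposite P_1P_3 is not acute, so the smallest enclosing circle has P_1P_3 as diameter.
Centre = midpoint of P_1P_3 = (-3, 6), r² = 212/4 = 53.
Centre = (-3, 6).

(-3, 6)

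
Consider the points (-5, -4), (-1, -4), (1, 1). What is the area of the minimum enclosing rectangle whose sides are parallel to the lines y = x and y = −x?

In coordinates u = x + y, v = x − y the rectangle is axis-aligned; the map (x,y)→(u,v) scales areas by 2.
u-values: -9, -5, 2; range = 2 − (-9) = 11.
v-values: -1, 3, 0; range = 3 − (-1) = 4.
Area = (11 × 4) / 2 = 22.

22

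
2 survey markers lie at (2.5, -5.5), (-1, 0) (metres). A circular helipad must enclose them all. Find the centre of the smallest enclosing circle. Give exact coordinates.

The smallest circle enclosing two points has them as diameter endpoints.
Centre = midpoint = (0.75, -2.75); r² = |(2.5, -5.5)−(-1, 0)|²/4 = 42.5/4 = 10.625.
Centre = (0.75, -2.75).

(0.75, -2.75)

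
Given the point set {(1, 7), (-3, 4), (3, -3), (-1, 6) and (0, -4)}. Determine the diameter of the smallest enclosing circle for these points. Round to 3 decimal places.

11.045

A smallest enclosing disk is always determined by at most three of the input points on its boundary.
The farthest pair is (1, 7)–(0, -4) with squared distance 122. The circle on this segment as diameter has centre (0.5, 1.5) and r² = 122/4 = 30.5.
Check (-3, 4): distance² to centre = 18.5 ≤ 30.5, so it lies inside.
All remaining points lie in this disk, and no smaller disk contains both endpoints, so this is the minimum enclosing circle.
Diameter = 2r = 2√(30.5) ≈ 11.045.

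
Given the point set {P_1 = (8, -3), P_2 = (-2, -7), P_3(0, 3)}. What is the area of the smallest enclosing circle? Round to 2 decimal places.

Side lengths²: P_1P_2² = 116, P_1P_3² = 100, P_2P_3² = 104.
Since P_1P_2² = 116 < 104 + 100 = 204, the triangle is acute, so the smallest enclosing circle is the circumcircle.
Circumcentre = (47/23, -60/23), r² = 18850/529.
Area = π·r² = π·18850/529 ≈ 111.95.

111.95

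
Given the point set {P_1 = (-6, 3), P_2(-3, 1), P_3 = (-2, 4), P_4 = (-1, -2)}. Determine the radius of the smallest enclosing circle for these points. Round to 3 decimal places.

3.547

A smallest enclosing disk is always determined by at most three of the input points on its boundary.
The minimum enclosing circle is determined by three boundary points: P_1, P_3, P_4.
Their circumcentre is (-3.3, 0.7) with r² = 12.58.
The farthest remaining point P_2 is at distance² 0.18 ≤ 12.58.
r = √(12.58) ≈ 3.547.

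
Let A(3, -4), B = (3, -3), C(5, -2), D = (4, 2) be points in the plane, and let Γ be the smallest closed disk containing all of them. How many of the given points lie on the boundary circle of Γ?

2

The farthest pair is A–D with squared distance 37. The circle on this segment as diameter has centre (3.5, -1) and r² = 37/4 = 9.25.
Check B: distance² to centre = 4.25 ≤ 9.25, so it lies inside.
All remaining points lie in this disk, and no smaller disk contains both endpoints, so this is the minimum enclosing circle.
The points at distance exactly r from the centre are A, D — 2 points.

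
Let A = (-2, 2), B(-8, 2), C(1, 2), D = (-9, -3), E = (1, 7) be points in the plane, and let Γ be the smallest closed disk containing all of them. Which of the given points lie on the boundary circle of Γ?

The minimum enclosing circle of a finite set is fixed by two of the points (as a diameter) or three (as a circumcircle).
The farthest pair is D–E with squared distance 200. The circle on this segment as diameter has centre (-4, 2) and r² = 200/4 = 50.
Check A: distance² to centre = 4 ≤ 50, so it lies inside.
All remaining points lie in this disk, and no smaller disk contains both endpoints, so this is the minimum enclosing circle.
The points at distance exactly r from the centre are D, E — 2 points.

D, E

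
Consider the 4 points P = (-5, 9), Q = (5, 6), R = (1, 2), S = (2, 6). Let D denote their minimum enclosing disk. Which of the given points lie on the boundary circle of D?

P, Q, R

The minimum enclosing circle of a finite set is fixed by two of the points (as a diameter) or three (as a circumcircle).
The minimum enclosing circle is determined by three boundary points: P, Q, R.
Their circumcentre is (-3/26, 185/26) with r² = 9265/338.
The farthest remaining point S is at distance² 1933/338 ≤ 9265/338.
The points at distance exactly r from the centre are P, Q, R — 3 points.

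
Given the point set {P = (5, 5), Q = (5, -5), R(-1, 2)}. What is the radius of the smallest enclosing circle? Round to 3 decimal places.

5.154

Side lengths²: PQ² = 100, PR² = 45, QR² = 85.
Since PQ² = 100 < 85 + 45 = 130, the triangle is acute, so the smallest enclosing circle is the circumcircle.
Circumcentre = (3.75, 0), r² = 26.5625.
r = √(26.5625) ≈ 5.154.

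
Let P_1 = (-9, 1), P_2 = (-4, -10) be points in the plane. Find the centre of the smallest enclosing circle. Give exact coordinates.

(-6.5, -4.5)

The smallest circle enclosing two points has them as diameter endpoints.
Centre = midpoint = (-6.5, -4.5); r² = |P_1P_2|²/4 = 146/4 = 36.5.
Centre = (-6.5, -4.5).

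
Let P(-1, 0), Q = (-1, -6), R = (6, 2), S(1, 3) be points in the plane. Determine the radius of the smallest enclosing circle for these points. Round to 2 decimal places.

The farthest pair is Q–R with squared distance 113. The circle on this segment as diameter has centre (2.5, -2) and r² = 113/4 = 28.25.
Check P: distance² to centre = 16.25 ≤ 28.25, so it lies inside.
All remaining points lie in this disk, and no smaller disk contains both endpoints, so this is the minimum enclosing circle.
r = √(28.25) ≈ 5.32.

5.32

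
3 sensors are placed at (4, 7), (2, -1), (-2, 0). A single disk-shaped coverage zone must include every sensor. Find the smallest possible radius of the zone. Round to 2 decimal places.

Call the three points A, B, C in the order given.
Side lengths²: AB² = 68, AC² = 85, BC² = 17.
Since AC² = 85 ≥ 68 + 17 = 85, the angle opposite AC is not acute, so the smallest enclosing circle has AC as diameter.
Centre = midpoint of AC = (1, 3.5), r² = 85/4 = 21.25.
r = √(21.25) ≈ 4.61.

4.61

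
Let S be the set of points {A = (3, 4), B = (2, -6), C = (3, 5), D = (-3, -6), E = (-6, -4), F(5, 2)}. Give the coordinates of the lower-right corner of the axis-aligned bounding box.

(5, -6)

x-range [-6, 5], y-range [-6, 5].
The lower-right corner is (5, -6).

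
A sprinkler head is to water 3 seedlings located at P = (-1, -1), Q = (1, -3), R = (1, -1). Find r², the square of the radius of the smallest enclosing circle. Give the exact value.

2

Side lengths²: PQ² = 8, PR² = 4, QR² = 4.
Since PQ² = 8 ≥ 4 + 4 = 8, the angle opposite PQ is not acute, so the smallest enclosing circle has PQ as diameter.
Centre = midpoint of PQ = (0, -2), r² = 8/4 = 2.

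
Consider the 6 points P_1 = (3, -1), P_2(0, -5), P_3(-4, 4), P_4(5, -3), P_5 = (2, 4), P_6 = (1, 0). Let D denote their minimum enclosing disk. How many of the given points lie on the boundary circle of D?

2

The farthest pair is P_3–P_4 with squared distance 130. The circle on this segment as diameter has centre (0.5, 0.5) and r² = 130/4 = 32.5.
Check P_1: distance² to centre = 8.5 ≤ 32.5, so it lies inside.
All remaining points lie in this disk, and no smaller disk contains both endpoints, so this is the minimum enclosing circle.
The points at distance exactly r from the centre are P_3, P_4 — 2 points.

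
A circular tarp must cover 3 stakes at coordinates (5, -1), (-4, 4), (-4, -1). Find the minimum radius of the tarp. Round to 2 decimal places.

Call the three points A, B, C in the order given.
Side lengths²: AB² = 106, AC² = 81, BC² = 25.
Since AB² = 106 ≥ 81 + 25 = 106, the angle opposite AB is not acute, so the smallest enclosing circle has AB as diameter.
Centre = midpoint of AB = (0.5, 1.5), r² = 106/4 = 26.5.
r = √(26.5) ≈ 5.15.

5.15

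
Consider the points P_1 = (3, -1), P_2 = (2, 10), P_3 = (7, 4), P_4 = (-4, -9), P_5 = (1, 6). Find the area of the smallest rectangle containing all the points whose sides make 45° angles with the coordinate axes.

162.5

In coordinates u = x + y, v = x − y the rectangle is axis-aligned; the map (x,y)→(u,v) scales areas by 2.
u-values: 2, 12, 11, -13, 7; range = 12 − (-13) = 25.
v-values: 4, -8, 3, 5, -5; range = 5 − (-8) = 13.
Area = (25 × 13) / 2 = 162.5.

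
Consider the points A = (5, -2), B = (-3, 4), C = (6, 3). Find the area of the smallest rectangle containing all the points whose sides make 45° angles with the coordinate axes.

56

In coordinates u = x + y, v = x − y the rectangle is axis-aligned; the map (x,y)→(u,v) scales areas by 2.
u-values: 3, 1, 9; range = 9 − 1 = 8.
v-values: 7, -7, 3; range = 7 − (-7) = 14.
Area = (8 × 14) / 2 = 56.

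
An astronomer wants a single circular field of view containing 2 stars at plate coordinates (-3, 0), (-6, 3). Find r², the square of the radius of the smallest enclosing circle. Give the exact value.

The smallest circle enclosing two points has them as diameter endpoints.
Centre = midpoint = (-4.5, 1.5); r² = |(-3, 0)−(-6, 3)|²/4 = 18/4 = 4.5.

4.5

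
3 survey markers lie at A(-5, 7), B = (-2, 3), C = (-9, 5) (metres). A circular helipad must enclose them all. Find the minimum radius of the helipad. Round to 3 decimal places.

Side lengths²: AB² = 25, AC² = 20, BC² = 53.
Since BC² = 53 ≥ 25 + 20 = 45, the angle opposite BC is not acute, so the smallest enclosing circle has BC as diameter.
Centre = midpoint of BC = (-5.5, 4), r² = 53/4 = 13.25.
r = √(13.25) ≈ 3.640.

3.640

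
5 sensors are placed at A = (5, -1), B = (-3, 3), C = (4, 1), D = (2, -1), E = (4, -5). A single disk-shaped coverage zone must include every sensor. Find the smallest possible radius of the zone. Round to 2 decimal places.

The farthest pair is B–E with squared distance 113. The circle on this segment as diameter has centre (0.5, -1) and r² = 113/4 = 28.25.
Check A: distance² to centre = 20.25 ≤ 28.25, so it lies inside.
All remaining points lie in this disk, and no smaller disk contains both endpoints, so this is the minimum enclosing circle.
r = √(28.25) ≈ 5.32.

5.32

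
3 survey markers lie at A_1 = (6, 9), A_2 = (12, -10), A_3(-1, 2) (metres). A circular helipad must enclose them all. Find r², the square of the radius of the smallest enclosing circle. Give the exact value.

Side lengths²: A_1A_2² = 397, A_1A_3² = 98, A_2A_3² = 313.
Since A_1A_2² = 397 < 313 + 98 = 411, the triangle is acute, so the smallest enclosing circle is the circumcircle.
Circumcentre = (8.62, -0.62), r² = 99.4088.

99.4088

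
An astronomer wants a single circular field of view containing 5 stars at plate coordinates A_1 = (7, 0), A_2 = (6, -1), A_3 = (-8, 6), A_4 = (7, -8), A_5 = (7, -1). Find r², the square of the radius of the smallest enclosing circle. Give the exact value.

105.25

A smallest enclosing disk is always determined by at most three of the input points on its boundary.
The farthest pair is A_3–A_4 with squared distance 421. The circle on this segment as diameter has centre (-0.5, -1) and r² = 421/4 = 105.25.
Check A_1: distance² to centre = 57.25 ≤ 105.25, so it lies inside.
All remaining points lie in this disk, and no smaller disk contains both endpoints, so this is the minimum enclosing circle.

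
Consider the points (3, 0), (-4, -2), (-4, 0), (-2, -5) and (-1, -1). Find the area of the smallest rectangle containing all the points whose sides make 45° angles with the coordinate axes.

In coordinates u = x + y, v = x − y the rectangle is axis-aligned; the map (x,y)→(u,v) scales areas by 2.
u-values: 3, -6, -4, -7, -2; range = 3 − (-7) = 10.
v-values: 3, -2, -4, 3, 0; range = 3 − (-4) = 7.
Area = (10 × 7) / 2 = 35.

35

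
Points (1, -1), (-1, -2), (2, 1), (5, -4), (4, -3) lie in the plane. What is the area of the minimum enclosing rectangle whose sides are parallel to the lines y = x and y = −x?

In coordinates u = x + y, v = x − y the rectangle is axis-aligned; the map (x,y)→(u,v) scales areas by 2.
u-values: 0, -3, 3, 1, 1; range = 3 − (-3) = 6.
v-values: 2, 1, 1, 9, 7; range = 9 − 1 = 8.
Area = (6 × 8) / 2 = 24.

24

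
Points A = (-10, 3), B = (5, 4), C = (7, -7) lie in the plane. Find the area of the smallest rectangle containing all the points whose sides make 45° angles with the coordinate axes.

In coordinates u = x + y, v = x − y the rectangle is axis-aligned; the map (x,y)→(u,v) scales areas by 2.
u-values: -7, 9, 0; range = 9 − (-7) = 16.
v-values: -13, 1, 14; range = 14 − (-13) = 27.
Area = (16 × 27) / 2 = 216.

216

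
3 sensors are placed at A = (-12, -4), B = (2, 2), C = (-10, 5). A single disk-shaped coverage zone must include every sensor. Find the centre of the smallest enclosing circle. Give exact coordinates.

Side lengths²: AB² = 232, AC² = 85, BC² = 153.
Since AB² = 232 < 153 + 85 = 238, the triangle is acute, so the smallest enclosing circle is the circumcircle.
Circumcentre = (-193/38, -31/38), r² = 41905/722.
Centre = (-193/38, -31/38).

(-193/38, -31/38)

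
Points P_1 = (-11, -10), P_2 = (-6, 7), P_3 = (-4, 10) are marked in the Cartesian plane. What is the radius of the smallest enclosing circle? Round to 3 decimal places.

Side lengths²: P_1P_2² = 314, P_1P_3² = 449, P_2P_3² = 13.
Since P_1P_3² = 449 ≥ 314 + 13 = 327, the angle opposite P_1P_3 is not acute, so the smallest enclosing circle has P_1P_3 as diameter.
Centre = midpoint of P_1P_3 = (-7.5, 0), r² = 449/4 = 112.25.
r = √(112.25) ≈ 10.595.

10.595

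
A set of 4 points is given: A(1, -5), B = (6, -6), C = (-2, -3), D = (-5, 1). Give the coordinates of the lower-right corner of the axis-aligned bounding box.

x-range [-5, 6], y-range [-6, 1].
The lower-right corner is (6, -6).

(6, -6)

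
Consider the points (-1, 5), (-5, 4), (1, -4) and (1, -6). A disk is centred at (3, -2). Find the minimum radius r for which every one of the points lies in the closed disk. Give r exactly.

10

The required radius is the distance from (3, -2) to the farthest point.
Squared distances: 65, 100, 8, 20.
Maximum is 100, attained at (-5, 4).
r = √100 = 10.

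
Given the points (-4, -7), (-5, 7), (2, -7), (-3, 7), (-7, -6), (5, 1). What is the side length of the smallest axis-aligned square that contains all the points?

The bounding box has width 12 and height 14.
An axis-aligned square enclosing the set must have side ≥ max(width, height).
So the minimum side is max(12, 14) = 14.

14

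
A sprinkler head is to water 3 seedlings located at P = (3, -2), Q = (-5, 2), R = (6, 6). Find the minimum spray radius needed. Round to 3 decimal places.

5.885

Side lengths²: PQ² = 80, PR² = 73, QR² = 137.
Since QR² = 137 < 80 + 73 = 153, the triangle is acute, so the smallest enclosing circle is the circumcircle.
Circumcentre = (27/38, 65/19), r² = 50005/1444.
r = √(50005/1444) ≈ 5.885.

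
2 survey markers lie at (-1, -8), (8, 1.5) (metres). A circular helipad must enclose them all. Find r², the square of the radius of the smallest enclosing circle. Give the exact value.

42.8125

The smallest circle enclosing two points has them as diameter endpoints.
Centre = midpoint = (3.5, -3.25); r² = |(-1, -8)−(8, 1.5)|²/4 = 171.25/4 = 42.8125.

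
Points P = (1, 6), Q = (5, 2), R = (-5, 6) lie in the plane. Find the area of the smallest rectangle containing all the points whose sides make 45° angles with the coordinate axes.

In coordinates u = x + y, v = x − y the rectangle is axis-aligned; the map (x,y)→(u,v) scales areas by 2.
u-values: 7, 7, 1; range = 7 − 1 = 6.
v-values: -5, 3, -11; range = 3 − (-11) = 14.
Area = (6 × 14) / 2 = 42.

42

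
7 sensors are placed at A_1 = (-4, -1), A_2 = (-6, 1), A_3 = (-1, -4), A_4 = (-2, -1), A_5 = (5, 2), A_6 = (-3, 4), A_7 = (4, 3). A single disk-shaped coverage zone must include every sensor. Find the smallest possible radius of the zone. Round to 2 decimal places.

The farthest pair is A_2–A_5 with squared distance 122. The circle on this segment as diameter has centre (-0.5, 1.5) and r² = 122/4 = 30.5.
Check A_1: distance² to centre = 18.5 ≤ 30.5, so it lies inside.
All remaining points lie in this disk, and no smaller disk contains both endpoints, so this is the minimum enclosing circle.
r = √(30.5) ≈ 5.52.

5.52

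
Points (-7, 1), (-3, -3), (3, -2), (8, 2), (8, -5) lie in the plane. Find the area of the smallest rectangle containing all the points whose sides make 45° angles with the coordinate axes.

In coordinates u = x + y, v = x − y the rectangle is axis-aligned; the map (x,y)→(u,v) scales areas by 2.
u-values: -6, -6, 1, 10, 3; range = 10 − (-6) = 16.
v-values: -8, 0, 5, 6, 13; range = 13 − (-8) = 21.
Area = (16 × 21) / 2 = 168.

168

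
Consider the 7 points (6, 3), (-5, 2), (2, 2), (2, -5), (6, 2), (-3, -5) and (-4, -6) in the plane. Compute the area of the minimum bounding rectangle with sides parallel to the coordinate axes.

x ranges over [-5, 6], width 11.
y ranges over [-6, 3], height 9.
Area = 11 × 9 = 99.

99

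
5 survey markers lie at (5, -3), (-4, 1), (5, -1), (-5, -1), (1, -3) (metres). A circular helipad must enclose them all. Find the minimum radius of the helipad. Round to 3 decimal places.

5.099

The minimum enclosing circle of a finite set is fixed by two of the points (as a diameter) or three (as a circumcircle).
The farthest pair is (5, -3)–(-5, -1) with squared distance 104. The circle on this segment as diameter has centre (0, -2) and r² = 104/4 = 26.
Check (-4, 1): distance² to centre = 25 ≤ 26, so it lies inside.
All remaining points lie in this disk, and no smaller disk contains both endpoints, so this is the minimum enclosing circle.
r = √26 ≈ 5.099.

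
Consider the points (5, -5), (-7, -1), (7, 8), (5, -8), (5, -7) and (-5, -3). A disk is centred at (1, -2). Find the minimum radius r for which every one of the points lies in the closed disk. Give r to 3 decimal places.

The required radius is the distance from (1, -2) to the farthest point.
Squared distances: 25, 65, 136, 52, 41, 37.
Maximum is 136, attained at (7, 8).
r = √136 ≈ 11.662.

11.662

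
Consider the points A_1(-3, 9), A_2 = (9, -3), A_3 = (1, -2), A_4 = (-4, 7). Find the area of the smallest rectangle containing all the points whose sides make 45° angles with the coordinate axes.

84

In coordinates u = x + y, v = x − y the rectangle is axis-aligned; the map (x,y)→(u,v) scales areas by 2.
u-values: 6, 6, -1, 3; range = 6 − (-1) = 7.
v-values: -12, 12, 3, -11; range = 12 − (-12) = 24.
Area = (7 × 24) / 2 = 84.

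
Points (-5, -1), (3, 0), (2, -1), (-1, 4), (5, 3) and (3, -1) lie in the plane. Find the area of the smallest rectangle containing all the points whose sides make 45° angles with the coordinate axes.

In coordinates u = x + y, v = x − y the rectangle is axis-aligned; the map (x,y)→(u,v) scales areas by 2.
u-values: -6, 3, 1, 3, 8, 2; range = 8 − (-6) = 14.
v-values: -4, 3, 3, -5, 2, 4; range = 4 − (-5) = 9.
Area = (14 × 9) / 2 = 63.

63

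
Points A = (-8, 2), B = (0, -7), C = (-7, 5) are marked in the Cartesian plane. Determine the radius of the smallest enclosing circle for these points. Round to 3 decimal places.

Side lengths²: AB² = 145, AC² = 10, BC² = 193.
Since BC² = 193 ≥ 145 + 10 = 155, the angle opposite BC is not acute, so the smallest enclosing circle has BC as diameter.
Centre = midpoint of BC = (-3.5, -1), r² = 193/4 = 48.25.
r = √(48.25) ≈ 6.946.

6.946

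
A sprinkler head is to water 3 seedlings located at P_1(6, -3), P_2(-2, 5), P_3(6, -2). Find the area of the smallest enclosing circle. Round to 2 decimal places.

100.53

Side lengths²: P_1P_2² = 128, P_1P_3² = 1, P_2P_3² = 113.
Since P_1P_2² = 128 ≥ 113 + 1 = 114, the angle opposite P_1P_2 is not acute, so the smallest enclosing circle has P_1P_2 as diameter.
Centre = midpoint of P_1P_2 = (2, 1), r² = 128/4 = 32.
Area = π·r² = π·32 ≈ 100.53.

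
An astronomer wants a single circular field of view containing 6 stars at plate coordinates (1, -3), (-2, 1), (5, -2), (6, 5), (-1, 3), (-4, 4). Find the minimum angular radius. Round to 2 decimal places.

The minimum enclosing circle is determined by three boundary points: (5, -2), (6, 5), (-4, 4).
Their circumcentre is (57/46, 97/46) with r² = 32825/1058.
The farthest remaining point (1, -3) is at distance² 27673/1058 ≤ 32825/1058.
r = √(32825/1058) ≈ 5.57.

5.57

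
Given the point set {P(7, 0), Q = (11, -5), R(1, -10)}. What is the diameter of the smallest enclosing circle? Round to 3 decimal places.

11.927

Side lengths²: PQ² = 41, PR² = 136, QR² = 125.
Since PR² = 136 < 125 + 41 = 166, the triangle is acute, so the smallest enclosing circle is the circumcircle.
Circumcentre = (71/14, -79/14), r² = 3485/98.
Diameter = 2r = 2√(3485/98) ≈ 11.927.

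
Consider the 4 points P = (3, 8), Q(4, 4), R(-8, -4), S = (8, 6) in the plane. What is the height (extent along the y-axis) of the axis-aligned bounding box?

12

max y = 8, min y = -4, so height = 12.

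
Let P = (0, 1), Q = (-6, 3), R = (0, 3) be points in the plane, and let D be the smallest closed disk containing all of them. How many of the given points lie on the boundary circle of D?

Side lengths²: PQ² = 40, PR² = 4, QR² = 36.
Since PQ² = 40 ≥ 36 + 4 = 40, the angle opposite PQ is not acute, so the smallest enclosing circle has PQ as diameter.
Centre = midpoint of PQ = (-3, 2), r² = 40/4 = 10.
The points at distance exactly r from the centre are P, Q, R — 3 points.

3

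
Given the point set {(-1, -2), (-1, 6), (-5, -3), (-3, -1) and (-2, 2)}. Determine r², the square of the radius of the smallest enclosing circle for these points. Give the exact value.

24.25

The farthest pair is (-1, 6)–(-5, -3) with squared distance 97. The circle on this segment as diameter has centre (-3, 1.5) and r² = 97/4 = 24.25.
Check (-1, -2): distance² to centre = 16.25 ≤ 24.25, so it lies inside.
All remaining points lie in this disk, and no smaller disk contains both endpoints, so this is the minimum enclosing circle.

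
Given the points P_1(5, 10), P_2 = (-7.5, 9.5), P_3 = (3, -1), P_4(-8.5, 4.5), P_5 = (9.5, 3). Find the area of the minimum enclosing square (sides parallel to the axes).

The bounding box has width 18 and height 11.
An axis-aligned square enclosing the set must have side ≥ max(width, height).
So the minimum side is max(18, 11) = 18.
Area = 18² = 324.

324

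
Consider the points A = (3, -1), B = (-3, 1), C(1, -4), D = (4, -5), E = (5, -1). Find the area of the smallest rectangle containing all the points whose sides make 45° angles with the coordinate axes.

In coordinates u = x + y, v = x − y the rectangle is axis-aligned; the map (x,y)→(u,v) scales areas by 2.
u-values: 2, -2, -3, -1, 4; range = 4 − (-3) = 7.
v-values: 4, -4, 5, 9, 6; range = 9 − (-4) = 13.
Area = (7 × 13) / 2 = 45.5.

45.5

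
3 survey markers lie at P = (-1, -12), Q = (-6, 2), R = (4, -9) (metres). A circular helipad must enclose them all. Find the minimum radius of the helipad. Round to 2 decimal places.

Side lengths²: PQ² = 221, PR² = 34, QR² = 221.
Since QR² = 221 < 221 + 34 = 255, the triangle is acute, so the smallest enclosing circle is the circumcircle.
Circumcentre = (-2.1, -4.5), r² = 57.46.
r = √(57.46) ≈ 7.58.

7.58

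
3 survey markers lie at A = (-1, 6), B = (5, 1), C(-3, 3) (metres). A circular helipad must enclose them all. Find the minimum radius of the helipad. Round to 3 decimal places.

Side lengths²: AB² = 61, AC² = 13, BC² = 68.
Since BC² = 68 < 61 + 13 = 74, the triangle is acute, so the smallest enclosing circle is the circumcircle.
Circumcentre = (31/28, 17/7), r² = 13481/784.
r = √(13481/784) ≈ 4.147.

4.147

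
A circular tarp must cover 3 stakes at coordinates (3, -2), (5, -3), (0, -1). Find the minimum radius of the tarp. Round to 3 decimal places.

Call the three points A, B, C in the order given.
Side lengths²: AB² = 5, AC² = 10, BC² = 29.
Since BC² = 29 ≥ 10 + 5 = 15, the angle opposite BC is not acute, so the smallest enclosing circle has BC as diameter.
Centre = midpoint of BC = (2.5, -2), r² = 29/4 = 7.25.
r = √(7.25) ≈ 2.693.

2.693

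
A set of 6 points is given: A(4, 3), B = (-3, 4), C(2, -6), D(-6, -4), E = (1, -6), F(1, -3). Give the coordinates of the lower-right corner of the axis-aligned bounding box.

(4, -6)

x-range [-6, 4], y-range [-6, 4].
The lower-right corner is (4, -6).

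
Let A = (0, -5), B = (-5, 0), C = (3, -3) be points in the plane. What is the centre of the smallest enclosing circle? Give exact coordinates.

(-1, -1.5)

Side lengths²: AB² = 50, AC² = 13, BC² = 73.
Since BC² = 73 ≥ 50 + 13 = 63, the angle opposite BC is not acute, so the smallest enclosing circle has BC as diameter.
Centre = midpoint of BC = (-1, -1.5), r² = 73/4 = 18.25.
Centre = (-1, -1.5).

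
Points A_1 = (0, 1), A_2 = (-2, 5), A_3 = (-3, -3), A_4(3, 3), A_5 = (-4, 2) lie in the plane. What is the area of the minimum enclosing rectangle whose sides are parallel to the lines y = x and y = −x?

42

In coordinates u = x + y, v = x − y the rectangle is axis-aligned; the map (x,y)→(u,v) scales areas by 2.
u-values: 1, 3, -6, 6, -2; range = 6 − (-6) = 12.
v-values: -1, -7, 0, 0, -6; range = 0 − (-7) = 7.
Area = (12 × 7) / 2 = 42.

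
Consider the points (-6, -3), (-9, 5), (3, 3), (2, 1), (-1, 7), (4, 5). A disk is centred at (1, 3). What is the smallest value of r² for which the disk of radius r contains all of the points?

The required radius is the distance from (1, 3) to the farthest point.
Squared distances: 85, 104, 4, 5, 20, 13.
Maximum is 104, attained at (-9, 5).

104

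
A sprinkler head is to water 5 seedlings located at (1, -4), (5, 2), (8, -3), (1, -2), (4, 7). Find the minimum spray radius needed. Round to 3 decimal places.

5.867

The minimum enclosing circle of a finite set is fixed by two of the points (as a diameter) or three (as a circumcircle).
The minimum enclosing circle is determined by three boundary points: (1, -4), (8, -3), (4, 7).
Their circumcentre is (142/37, 42/37) with r² = 47125/1369.
The farthest remaining point (1, -2) is at distance² 24481/1369 ≤ 47125/1369.
r = √(47125/1369) ≈ 5.867.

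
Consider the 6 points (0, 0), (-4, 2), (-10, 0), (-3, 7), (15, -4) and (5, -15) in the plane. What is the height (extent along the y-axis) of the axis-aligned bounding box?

max y = 7, min y = -15, so height = 22.

22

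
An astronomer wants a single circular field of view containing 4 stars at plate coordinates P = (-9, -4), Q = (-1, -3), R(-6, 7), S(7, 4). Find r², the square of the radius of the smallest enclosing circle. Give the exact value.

80

The minimum enclosing circle of a finite set is fixed by two of the points (as a diameter) or three (as a circumcircle).
The farthest pair is P–S with squared distance 320. The circle on this segment as diameter has centre (-1, 0) and r² = 320/4 = 80.
Check Q: distance² to centre = 9 ≤ 80, so it lies inside.
All remaining points lie in this disk, and no smaller disk contains both endpoints, so this is the minimum enclosing circle.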